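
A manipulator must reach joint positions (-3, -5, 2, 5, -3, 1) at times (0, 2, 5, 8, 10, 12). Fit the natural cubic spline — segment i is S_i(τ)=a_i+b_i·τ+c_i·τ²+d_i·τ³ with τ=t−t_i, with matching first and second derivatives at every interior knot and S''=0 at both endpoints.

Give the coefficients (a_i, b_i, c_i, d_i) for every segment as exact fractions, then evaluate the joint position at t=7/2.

Δ: Δ0=-1, Δ1=7/3, Δ2=1, Δ3=-4, Δ4=2
row 1: diag=10, rhs=20; c'=3/10, d'=2
row 2: denom=12−3·3/10=111/10; d'=(-8−3·2)/(111/10)=-140/111
row 3: denom=10−3·10/37=340/37; d'=(-30−3·-140/111)/(340/37)=-97/34
row 4: denom=8−2·37/170=643/85; d'=(36−2·-97/34)/(643/85)=3545/643
back: M4=3545/643
back: M3=-97/34−37/170·3545/643=-2606/643
back: M2=-140/111−10/37·-2606/643=-320/1929
back: M1=2−3/10·-320/1929=1318/643
M: M0=0, M1=1318/643, M2=-320/1929, M3=-2606/643, M4=3545/643, M5=0
seg 0: a=-3, c=M0/2=0, d=(M1−M0)/(6·2)=659/3858, b=Δ0−h0·(2M0+M1)/6=-3247/1929
seg 1: a=-5, c=M1/2=659/643, d=(M2−M1)/(6·3)=-2137/17361, b=Δ1−h1·(2M1+M2)/6=707/1929
seg 2: a=2, c=M2/2=-160/1929, d=(M3−M2)/(6·3)=-3749/17361, b=Δ2−h2·(2M2+M3)/6=6158/1929
seg 3: a=5, c=M3/2=-1303/643, d=(M4−M3)/(6·2)=6151/7716, b=Δ3−h3·(2M3+M4)/6=-6049/1929
seg 4: a=-3, c=M4/2=3545/1286, d=(M5−M4)/(6·2)=-3545/7716, b=Δ4−h4·(2M4+M5)/6=-3232/1929
t_q=7/2 → seg 1, τ=3/2; S=-5+707/1929·τ+659/643·τ²+-2137/17361·τ³=-13167/5144

  seg 0: a=-3 b=-3247/1929 c=0 d=659/3858
  seg 1: a=-5 b=707/1929 c=659/643 d=-2137/17361
  seg 2: a=2 b=6158/1929 c=-160/1929 d=-3749/17361
  seg 3: a=5 b=-6049/1929 c=-1303/643 d=6151/7716
  seg 4: a=-3 b=-3232/1929 c=3545/1286 d=-3545/7716
S(7/2) = -13167/5144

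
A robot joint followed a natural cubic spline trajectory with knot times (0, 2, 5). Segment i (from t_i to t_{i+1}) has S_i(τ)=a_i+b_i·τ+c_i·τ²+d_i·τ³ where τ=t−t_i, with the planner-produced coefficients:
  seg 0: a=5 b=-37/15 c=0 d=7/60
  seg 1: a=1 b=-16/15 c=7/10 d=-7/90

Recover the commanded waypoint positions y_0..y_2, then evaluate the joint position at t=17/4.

y_0 = S_0(0) = a_0 = 5
y_1 = S_1(0) = a_1 = 1
y_2 = S_1(3) = 2
t_q=17/4 is in segment 1 (τ=9/4); S_1(τ)=161/128

y_0=5 y_1=1 y_2=2
S(17/4) = 161/128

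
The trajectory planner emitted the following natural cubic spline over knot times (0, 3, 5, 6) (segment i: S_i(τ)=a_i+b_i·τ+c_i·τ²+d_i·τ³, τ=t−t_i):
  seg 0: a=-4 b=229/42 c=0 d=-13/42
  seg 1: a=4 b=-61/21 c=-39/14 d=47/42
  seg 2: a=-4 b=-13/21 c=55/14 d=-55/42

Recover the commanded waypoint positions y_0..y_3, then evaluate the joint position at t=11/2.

y_0 = S_0(0) = a_0 = -4
y_1 = S_1(0) = a_1 = 4
y_2 = S_2(0) = a_2 = -4
y_3 = S_2(1) = -2
t_q=11/2 is in segment 2 (τ=1/2); S_2(τ)=-391/112

y_0=-4 y_1=4 y_2=-4 y_3=-2
S(11/2) = -391/112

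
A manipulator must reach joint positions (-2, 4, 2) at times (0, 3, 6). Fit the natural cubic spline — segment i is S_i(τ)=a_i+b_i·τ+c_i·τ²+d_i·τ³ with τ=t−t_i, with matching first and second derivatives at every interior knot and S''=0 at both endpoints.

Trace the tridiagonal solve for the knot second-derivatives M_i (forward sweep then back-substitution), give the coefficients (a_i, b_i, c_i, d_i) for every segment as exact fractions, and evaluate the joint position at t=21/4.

  seg 0: a=-2 b=8/3 c=0 d=-2/27
  seg 1: a=4 b=2/3 c=-2/3 d=2/27
S(21/4) = 95/32

Δ: Δ0=2, Δ1=-2/3
row 1: diag=12, rhs=-16; c'=1/4, d'=-4/3
back: M1=-4/3
M: M0=0, M1=-4/3, M2=0
seg 0: a=-2, c=M0/2=0, d=(M1−M0)/(6·3)=-2/27, b=Δ0−h0·(2M0+M1)/6=8/3
seg 1: a=4, c=M1/2=-2/3, d=(M2−M1)/(6·3)=2/27, b=Δ1−h1·(2M1+M2)/6=2/3
t_q=21/4 → seg 1, τ=9/4; S=4+2/3·τ+-2/3·τ²+2/27·τ³=95/32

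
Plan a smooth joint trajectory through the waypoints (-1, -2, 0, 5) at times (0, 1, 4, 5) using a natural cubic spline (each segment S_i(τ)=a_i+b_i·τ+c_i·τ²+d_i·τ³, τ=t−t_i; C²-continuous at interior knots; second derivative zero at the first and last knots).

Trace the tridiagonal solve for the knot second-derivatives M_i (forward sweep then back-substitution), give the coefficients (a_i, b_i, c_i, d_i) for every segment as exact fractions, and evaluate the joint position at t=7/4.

  seg 0: a=-1 b=-166/165 c=0 d=1/165
  seg 1: a=-2 b=-163/165 c=1/55 d=8/45
  seg 2: a=0 b=647/165 c=89/55 d=-89/165
S(7/4) = -2337/880

Δ: Δ0=-1, Δ1=2/3, Δ2=5
row 1: diag=8, rhs=10; c'=3/8, d'=5/4
row 2: denom=8−3·3/8=55/8; d'=(26−3·5/4)/(55/8)=178/55
back: M2=178/55
back: M1=5/4−3/8·178/55=2/55
M: M0=0, M1=2/55, M2=178/55, M3=0
seg 0: a=-1, c=M0/2=0, d=(M1−M0)/(6·1)=1/165, b=Δ0−h0·(2M0+M1)/6=-166/165
seg 1: a=-2, c=M1/2=1/55, d=(M2−M1)/(6·3)=8/45, b=Δ1−h1·(2M1+M2)/6=-163/165
seg 2: a=0, c=M2/2=89/55, d=(M3−M2)/(6·1)=-89/165, b=Δ2−h2·(2M2+M3)/6=647/165
t_q=7/4 → seg 1, τ=3/4; S=-2+-163/165·τ+1/55·τ²+8/45·τ³=-2337/880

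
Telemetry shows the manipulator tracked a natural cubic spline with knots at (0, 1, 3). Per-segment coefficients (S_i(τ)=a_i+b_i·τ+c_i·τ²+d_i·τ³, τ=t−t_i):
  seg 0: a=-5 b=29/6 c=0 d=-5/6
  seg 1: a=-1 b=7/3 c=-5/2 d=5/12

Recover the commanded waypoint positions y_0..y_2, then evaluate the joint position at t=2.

y_0 = S_0(0) = a_0 = -5
y_1 = S_1(0) = a_1 = -1
y_2 = S_1(2) = -3
t_q=2 is in segment 1 (τ=1); S_1(τ)=-3/4

y_0=-5 y_1=-1 y_2=-3
S(2) = -3/4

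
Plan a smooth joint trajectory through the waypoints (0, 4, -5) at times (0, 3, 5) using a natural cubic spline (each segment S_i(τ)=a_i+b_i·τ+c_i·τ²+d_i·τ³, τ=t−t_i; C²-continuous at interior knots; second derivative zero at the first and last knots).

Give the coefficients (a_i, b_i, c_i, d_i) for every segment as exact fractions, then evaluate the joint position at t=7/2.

  seg 0: a=0 b=37/12 c=0 d=-7/36
  seg 1: a=4 b=-13/6 c=-7/4 d=7/24
S(7/2) = 161/64

Δ: Δ0=4/3, Δ1=-9/2
row 1: diag=10, rhs=-35; c'=1/5, d'=-7/2
back: M1=-7/2
M: M0=0, M1=-7/2, M2=0
seg 0: a=0, c=M0/2=0, d=(M1−M0)/(6·3)=-7/36, b=Δ0−h0·(2M0+M1)/6=37/12
seg 1: a=4, c=M1/2=-7/4, d=(M2−M1)/(6·2)=7/24, b=Δ1−h1·(2M1+M2)/6=-13/6
t_q=7/2 → seg 1, τ=1/2; S=4+-13/6·τ+-7/4·τ²+7/24·τ³=161/64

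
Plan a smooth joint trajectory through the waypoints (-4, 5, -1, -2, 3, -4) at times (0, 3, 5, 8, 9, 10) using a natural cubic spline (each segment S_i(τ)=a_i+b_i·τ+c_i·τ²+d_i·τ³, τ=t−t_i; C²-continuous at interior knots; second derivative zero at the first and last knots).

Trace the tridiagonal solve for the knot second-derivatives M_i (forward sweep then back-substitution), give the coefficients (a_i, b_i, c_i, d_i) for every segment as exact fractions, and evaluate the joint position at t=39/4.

Δ: Δ0=3, Δ1=-3, Δ2=-1/3, Δ3=5, Δ4=-7
row 1: diag=10, rhs=-36; c'=1/5, d'=-18/5
row 2: denom=10−2·1/5=48/5; d'=(16−2·-18/5)/(48/5)=29/12
row 3: denom=8−3·5/16=113/16; d'=(32−3·29/12)/(113/16)=396/113
row 4: denom=4−1·16/113=436/113; d'=(-72−1·396/113)/(436/113)=-2133/109
back: M4=-2133/109
back: M3=396/113−16/113·-2133/109=684/109
back: M2=29/12−5/16·684/109=149/327
back: M1=-18/5−1/5·149/327=-1207/327
M: M0=0, M1=-1207/327, M2=149/327, M3=684/109, M4=-2133/109, M5=0
seg 0: a=-4, c=M0/2=0, d=(M1−M0)/(6·3)=-1207/5886, b=Δ0−h0·(2M0+M1)/6=3169/654
seg 1: a=5, c=M1/2=-1207/654, d=(M2−M1)/(6·2)=113/327, b=Δ1−h1·(2M1+M2)/6=-226/327
seg 2: a=-1, c=M2/2=149/654, d=(M3−M2)/(6·3)=1903/5886, b=Δ2−h2·(2M2+M3)/6=-428/109
seg 3: a=-2, c=M3/2=342/109, d=(M4−M3)/(6·1)=-939/218, b=Δ3−h3·(2M3+M4)/6=1345/218
seg 4: a=3, c=M4/2=-2133/218, d=(M5−M4)/(6·1)=711/218, b=Δ4−h4·(2M4+M5)/6=-52/109
t_q=39/4 → seg 4, τ=3/4; S=3+-52/109·τ+-2133/218·τ²+711/218·τ³=-20727/13952

  seg 0: a=-4 b=3169/654 c=0 d=-1207/5886
  seg 1: a=5 b=-226/327 c=-1207/654 d=113/327
  seg 2: a=-1 b=-428/109 c=149/654 d=1903/5886
  seg 3: a=-2 b=1345/218 c=342/109 d=-939/218
  seg 4: a=3 b=-52/109 c=-2133/218 d=711/218
S(39/4) = -20727/13952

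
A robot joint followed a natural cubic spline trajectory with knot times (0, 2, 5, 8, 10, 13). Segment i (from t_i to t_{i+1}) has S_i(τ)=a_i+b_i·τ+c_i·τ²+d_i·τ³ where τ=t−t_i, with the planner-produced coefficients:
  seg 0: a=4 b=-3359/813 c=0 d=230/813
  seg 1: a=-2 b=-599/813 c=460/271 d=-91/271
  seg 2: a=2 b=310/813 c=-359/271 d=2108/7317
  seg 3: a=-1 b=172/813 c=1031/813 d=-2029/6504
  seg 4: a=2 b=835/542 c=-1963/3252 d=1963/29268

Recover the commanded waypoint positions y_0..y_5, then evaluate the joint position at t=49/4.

y_0 = S_0(0) = a_0 = 4
y_1 = S_1(0) = a_1 = -2
y_2 = S_2(0) = a_2 = 2
y_3 = S_3(0) = a_3 = -1
y_4 = S_4(0) = a_4 = 2
y_5 = S_4(3) = 3
t_q=49/4 is in segment 4 (τ=9/4); S_4(τ)=220229/69376

y_0=4 y_1=-2 y_2=2 y_3=-1 y_4=2 y_5=3
S(49/4) = 220229/69376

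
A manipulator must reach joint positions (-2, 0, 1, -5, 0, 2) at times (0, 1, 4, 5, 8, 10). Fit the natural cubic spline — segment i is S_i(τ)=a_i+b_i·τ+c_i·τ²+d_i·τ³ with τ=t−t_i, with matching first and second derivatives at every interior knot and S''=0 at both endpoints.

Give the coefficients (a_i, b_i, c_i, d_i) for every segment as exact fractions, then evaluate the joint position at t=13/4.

  seg 0: a=-2 b=1399/765 c=0 d=131/765
  seg 1: a=0 b=1792/765 c=131/255 d=-2716/6885
  seg 2: a=1 b=-3998/765 c=-2323/765 d=577/255
  seg 3: a=-5 b=-203/45 c=574/153 d=-3884/6885
  seg 4: a=0 b=2117/765 c=-338/255 d=169/765
S(13/4) = 2297/680

Δ: Δ0=2, Δ1=1/3, Δ2=-6, Δ3=5/3, Δ4=1
row 1: diag=8, rhs=-10; c'=3/8, d'=-5/4
row 2: denom=8−3·3/8=55/8; d'=(-38−3·-5/4)/(55/8)=-274/55
row 3: denom=8−1·8/55=432/55; d'=(46−1·-274/55)/(432/55)=701/108
row 4: denom=10−3·55/144=425/48; d'=(-4−3·701/108)/(425/48)=-676/255
back: M4=-676/255
back: M3=701/108−55/144·-676/255=1148/153
back: M2=-274/55−8/55·1148/153=-4646/765
back: M1=-5/4−3/8·-4646/765=262/255
M: M0=0, M1=262/255, M2=-4646/765, M3=1148/153, M4=-676/255, M5=0
seg 0: a=-2, c=M0/2=0, d=(M1−M0)/(6·1)=131/765, b=Δ0−h0·(2M0+M1)/6=1399/765
seg 1: a=0, c=M1/2=131/255, d=(M2−M1)/(6·3)=-2716/6885, b=Δ1−h1·(2M1+M2)/6=1792/765
seg 2: a=1, c=M2/2=-2323/765, d=(M3−M2)/(6·1)=577/255, b=Δ2−h2·(2M2+M3)/6=-3998/765
seg 3: a=-5, c=M3/2=574/153, d=(M4−M3)/(6·3)=-3884/6885, b=Δ3−h3·(2M3+M4)/6=-203/45
seg 4: a=0, c=M4/2=-338/255, d=(M5−M4)/(6·2)=169/765, b=Δ4−h4·(2M4+M5)/6=2117/765
t_q=13/4 → seg 1, τ=9/4; S=0+1792/765·τ+131/255·τ²+-2716/6885·τ³=2297/680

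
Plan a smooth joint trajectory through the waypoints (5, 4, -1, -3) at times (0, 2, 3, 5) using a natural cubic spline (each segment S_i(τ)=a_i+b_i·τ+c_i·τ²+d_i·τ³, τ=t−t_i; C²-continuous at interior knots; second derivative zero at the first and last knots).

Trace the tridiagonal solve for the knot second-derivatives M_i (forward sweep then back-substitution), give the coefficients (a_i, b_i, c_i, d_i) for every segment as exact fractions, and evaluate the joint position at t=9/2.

Δ: Δ0=-1/2, Δ1=-5, Δ2=-1
row 1: diag=6, rhs=-27; c'=1/6, d'=-9/2
row 2: denom=6−1·1/6=35/6; d'=(24−1·-9/2)/(35/6)=171/35
back: M2=171/35
back: M1=-9/2−1/6·171/35=-186/35
M: M0=0, M1=-186/35, M2=171/35, M3=0
seg 0: a=5, c=M0/2=0, d=(M1−M0)/(6·2)=-31/70, b=Δ0−h0·(2M0+M1)/6=89/70
seg 1: a=4, c=M1/2=-93/35, d=(M2−M1)/(6·1)=17/10, b=Δ1−h1·(2M1+M2)/6=-283/70
seg 2: a=-1, c=M2/2=171/70, d=(M3−M2)/(6·2)=-57/140, b=Δ2−h2·(2M2+M3)/6=-149/35
t_q=9/2 → seg 2, τ=3/2; S=-1+-149/35·τ+171/70·τ²+-57/140·τ³=-731/224

  seg 0: a=5 b=89/70 c=0 d=-31/70
  seg 1: a=4 b=-283/70 c=-93/35 d=17/10
  seg 2: a=-1 b=-149/35 c=171/70 d=-57/140
S(9/2) = -731/224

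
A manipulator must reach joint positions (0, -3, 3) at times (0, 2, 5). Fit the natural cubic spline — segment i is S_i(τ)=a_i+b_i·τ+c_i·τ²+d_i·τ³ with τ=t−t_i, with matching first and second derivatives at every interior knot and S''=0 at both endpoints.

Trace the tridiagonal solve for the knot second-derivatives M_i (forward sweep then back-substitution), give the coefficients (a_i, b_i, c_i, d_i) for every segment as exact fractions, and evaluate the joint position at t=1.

Δ: Δ0=-3/2, Δ1=2
row 1: diag=10, rhs=21; c'=3/10, d'=21/10
back: M1=21/10
M: M0=0, M1=21/10, M2=0
seg 0: a=0, c=M0/2=0, d=(M1−M0)/(6·2)=7/40, b=Δ0−h0·(2M0+M1)/6=-11/5
seg 1: a=-3, c=M1/2=21/20, d=(M2−M1)/(6·3)=-7/60, b=Δ1−h1·(2M1+M2)/6=-1/10
t_q=1 → seg 0, τ=1; S=0+-11/5·τ+0·τ²+7/40·τ³=-81/40

  seg 0: a=0 b=-11/5 c=0 d=7/40
  seg 1: a=-3 b=-1/10 c=21/20 d=-7/60
S(1) = -81/40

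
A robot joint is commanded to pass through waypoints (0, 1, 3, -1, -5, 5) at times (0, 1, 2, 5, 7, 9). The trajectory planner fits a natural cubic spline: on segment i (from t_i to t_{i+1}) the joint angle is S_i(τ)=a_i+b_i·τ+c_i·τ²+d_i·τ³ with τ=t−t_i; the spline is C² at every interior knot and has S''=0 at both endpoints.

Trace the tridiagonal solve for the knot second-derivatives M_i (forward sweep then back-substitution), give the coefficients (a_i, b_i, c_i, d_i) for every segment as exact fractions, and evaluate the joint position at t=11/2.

  seg 0: a=0 b=2005/3102 c=0 d=1097/3102
  seg 1: a=1 b=2648/1551 c=1097/1034 d=-2383/3102
  seg 2: a=3 b=4729/3102 c=-643/517 d=301/3102
  seg 3: a=-1 b=-5146/1551 c=-383/1034 d=3193/6204
  seg 4: a=-5 b=2135/1551 c=1405/517 d=-1405/3102
S(11/2) = -44457/16544

Δ: Δ0=1, Δ1=2, Δ2=-4/3, Δ3=-2, Δ4=5
row 1: diag=4, rhs=6; c'=1/4, d'=3/2
row 2: denom=8−1·1/4=31/4; d'=(-20−1·3/2)/(31/4)=-86/31
row 3: denom=10−3·12/31=274/31; d'=(-4−3·-86/31)/(274/31)=67/137
row 4: denom=8−2·31/137=1034/137; d'=(42−2·67/137)/(1034/137)=2810/517
back: M4=2810/517
back: M3=67/137−31/137·2810/517=-383/517
back: M2=-86/31−12/31·-383/517=-1286/517
back: M1=3/2−1/4·-1286/517=1097/517
M: M0=0, M1=1097/517, M2=-1286/517, M3=-383/517, M4=2810/517, M5=0
seg 0: a=0, c=M0/2=0, d=(M1−M0)/(6·1)=1097/3102, b=Δ0−h0·(2M0+M1)/6=2005/3102
seg 1: a=1, c=M1/2=1097/1034, d=(M2−M1)/(6·1)=-2383/3102, b=Δ1−h1·(2M1+M2)/6=2648/1551
seg 2: a=3, c=M2/2=-643/517, d=(M3−M2)/(6·3)=301/3102, b=Δ2−h2·(2M2+M3)/6=4729/3102
seg 3: a=-1, c=M3/2=-383/1034, d=(M4−M3)/(6·2)=3193/6204, b=Δ3−h3·(2M3+M4)/6=-5146/1551
seg 4: a=-5, c=M4/2=1405/517, d=(M5−M4)/(6·2)=-1405/3102, b=Δ4−h4·(2M4+M5)/6=2135/1551
t_q=11/2 → seg 3, τ=1/2; S=-1+-5146/1551·τ+-383/1034·τ²+3193/6204·τ³=-44457/16544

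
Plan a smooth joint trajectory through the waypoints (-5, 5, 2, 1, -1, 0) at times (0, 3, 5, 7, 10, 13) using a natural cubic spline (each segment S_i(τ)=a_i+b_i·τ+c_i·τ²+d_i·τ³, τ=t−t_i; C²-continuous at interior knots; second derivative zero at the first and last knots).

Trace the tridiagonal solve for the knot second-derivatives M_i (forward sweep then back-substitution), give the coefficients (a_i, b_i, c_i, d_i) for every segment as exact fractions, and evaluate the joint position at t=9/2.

Δ: Δ0=10/3, Δ1=-3/2, Δ2=-1/2, Δ3=-2/3, Δ4=1/3
row 1: diag=10, rhs=-29; c'=1/5, d'=-29/10
row 2: denom=8−2·1/5=38/5; d'=(6−2·-29/10)/(38/5)=59/38
row 3: denom=10−2·5/19=180/19; d'=(-1−2·59/38)/(180/19)=-13/30
row 4: denom=12−3·19/60=221/20; d'=(6−3·-13/30)/(221/20)=146/221
back: M4=146/221
back: M3=-13/30−19/60·146/221=-142/221
back: M2=59/38−5/19·-142/221=761/442
back: M1=-29/10−1/5·761/442=-717/221
M: M0=0, M1=-717/221, M2=761/442, M3=-142/221, M4=146/221, M5=0
seg 0: a=-5, c=M0/2=0, d=(M1−M0)/(6·3)=-239/1326, b=Δ0−h0·(2M0+M1)/6=6571/1326
seg 1: a=5, c=M1/2=-717/442, d=(M2−M1)/(6·2)=2195/5304, b=Δ1−h1·(2M1+M2)/6=59/663
seg 2: a=2, c=M2/2=761/884, d=(M3−M2)/(6·2)=-1045/5304, b=Δ2−h2·(2M2+M3)/6=-1901/1326
seg 3: a=1, c=M3/2=-71/221, d=(M4−M3)/(6·3)=16/221, b=Δ3−h3·(2M3+M4)/6=-235/663
seg 4: a=-1, c=M4/2=73/221, d=(M5−M4)/(6·3)=-73/1989, b=Δ4−h4·(2M4+M5)/6=-217/663
t_q=9/2 → seg 1, τ=3/2; S=5+59/663·τ+-717/442·τ²+2195/5304·τ³=40739/14144

  seg 0: a=-5 b=6571/1326 c=0 d=-239/1326
  seg 1: a=5 b=59/663 c=-717/442 d=2195/5304
  seg 2: a=2 b=-1901/1326 c=761/884 d=-1045/5304
  seg 3: a=1 b=-235/663 c=-71/221 d=16/221
  seg 4: a=-1 b=-217/663 c=73/221 d=-73/1989
S(9/2) = 40739/14144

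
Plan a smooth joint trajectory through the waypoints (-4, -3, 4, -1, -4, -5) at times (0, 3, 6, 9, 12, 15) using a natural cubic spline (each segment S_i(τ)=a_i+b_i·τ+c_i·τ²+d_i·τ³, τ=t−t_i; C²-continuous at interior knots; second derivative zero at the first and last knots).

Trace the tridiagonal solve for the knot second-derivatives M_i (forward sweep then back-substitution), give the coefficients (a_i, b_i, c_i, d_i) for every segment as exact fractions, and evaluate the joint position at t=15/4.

Δ: Δ0=1/3, Δ1=7/3, Δ2=-5/3, Δ3=-1, Δ4=-1/3
row 1: diag=12, rhs=12; c'=1/4, d'=1
row 2: denom=12−3·1/4=45/4; d'=(-24−3·1)/(45/4)=-12/5
row 3: denom=12−3·4/15=56/5; d'=(4−3·-12/5)/(56/5)=1
row 4: denom=12−3·15/56=627/56; d'=(4−3·1)/(627/56)=56/627
back: M4=56/627
back: M3=1−15/56·56/627=204/209
back: M2=-12/5−4/15·204/209=-556/209
back: M1=1−1/4·-556/209=348/209
M: M0=0, M1=348/209, M2=-556/209, M3=204/209, M4=56/627, M5=0
seg 0: a=-4, c=M0/2=0, d=(M1−M0)/(6·3)=58/627, b=Δ0−h0·(2M0+M1)/6=-313/627
seg 1: a=-3, c=M1/2=174/209, d=(M2−M1)/(6·3)=-452/1881, b=Δ1−h1·(2M1+M2)/6=1253/627
seg 2: a=4, c=M2/2=-278/209, d=(M3−M2)/(6·3)=20/99, b=Δ2−h2·(2M2+M3)/6=317/627
seg 3: a=-1, c=M3/2=102/209, d=(M4−M3)/(6·3)=-278/5643, b=Δ3−h3·(2M3+M4)/6=-1267/627
seg 4: a=-4, c=M4/2=28/627, d=(M5−M4)/(6·3)=-28/5643, b=Δ4−h4·(2M4+M5)/6=-265/627
t_q=15/4 → seg 1, τ=3/4; S=-3+1253/627·τ+174/209·τ²+-452/1881·τ³=-3793/3344

  seg 0: a=-4 b=-313/627 c=0 d=58/627
  seg 1: a=-3 b=1253/627 c=174/209 d=-452/1881
  seg 2: a=4 b=317/627 c=-278/209 d=20/99
  seg 3: a=-1 b=-1267/627 c=102/209 d=-278/5643
  seg 4: a=-4 b=-265/627 c=28/627 d=-28/5643
S(15/4) = -3793/3344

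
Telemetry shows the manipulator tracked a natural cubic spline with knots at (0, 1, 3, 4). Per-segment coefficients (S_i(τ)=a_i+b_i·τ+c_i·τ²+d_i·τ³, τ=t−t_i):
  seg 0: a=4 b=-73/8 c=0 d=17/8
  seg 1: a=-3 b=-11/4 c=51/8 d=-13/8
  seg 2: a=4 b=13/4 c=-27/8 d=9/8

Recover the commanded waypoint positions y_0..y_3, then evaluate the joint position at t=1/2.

y_0=4 y_1=-3 y_2=4 y_3=5
S(1/2) = -19/64

y_0 = S_0(0) = a_0 = 4
y_1 = S_1(0) = a_1 = -3
y_2 = S_2(0) = a_2 = 4
y_3 = S_2(1) = 5
t_q=1/2 is in segment 0 (τ=1/2); S_0(τ)=-19/64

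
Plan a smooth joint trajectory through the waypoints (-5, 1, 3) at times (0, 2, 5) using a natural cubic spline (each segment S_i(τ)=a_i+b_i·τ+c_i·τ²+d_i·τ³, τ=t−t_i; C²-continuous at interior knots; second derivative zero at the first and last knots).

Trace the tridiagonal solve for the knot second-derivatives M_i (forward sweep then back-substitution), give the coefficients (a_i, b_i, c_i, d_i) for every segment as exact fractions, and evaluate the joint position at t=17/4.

Δ: Δ0=3, Δ1=2/3
row 1: diag=10, rhs=-14; c'=3/10, d'=-7/5
back: M1=-7/5
M: M0=0, M1=-7/5, M2=0
seg 0: a=-5, c=M0/2=0, d=(M1−M0)/(6·2)=-7/60, b=Δ0−h0·(2M0+M1)/6=52/15
seg 1: a=1, c=M1/2=-7/10, d=(M2−M1)/(6·3)=7/90, b=Δ1−h1·(2M1+M2)/6=31/15
t_q=17/4 → seg 1, τ=9/4; S=1+31/15·τ+-7/10·τ²+7/90·τ³=383/128

  seg 0: a=-5 b=52/15 c=0 d=-7/60
  seg 1: a=1 b=31/15 c=-7/10 d=7/90
S(17/4) = 383/128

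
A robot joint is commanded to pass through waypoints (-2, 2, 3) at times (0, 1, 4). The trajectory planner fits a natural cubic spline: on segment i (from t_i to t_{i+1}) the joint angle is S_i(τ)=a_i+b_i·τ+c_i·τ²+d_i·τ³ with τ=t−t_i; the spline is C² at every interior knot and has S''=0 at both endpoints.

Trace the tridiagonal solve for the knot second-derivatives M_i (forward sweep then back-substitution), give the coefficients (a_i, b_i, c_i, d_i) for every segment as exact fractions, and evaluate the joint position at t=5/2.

  seg 0: a=-2 b=107/24 c=0 d=-11/24
  seg 1: a=2 b=37/12 c=-11/8 d=11/72
S(5/2) = 259/64

Δ: Δ0=4, Δ1=1/3
row 1: diag=8, rhs=-22; c'=3/8, d'=-11/4
back: M1=-11/4
M: M0=0, M1=-11/4, M2=0
seg 0: a=-2, c=M0/2=0, d=(M1−M0)/(6·1)=-11/24, b=Δ0−h0·(2M0+M1)/6=107/24
seg 1: a=2, c=M1/2=-11/8, d=(M2−M1)/(6·3)=11/72, b=Δ1−h1·(2M1+M2)/6=37/12
t_q=5/2 → seg 1, τ=3/2; S=2+37/12·τ+-11/8·τ²+11/72·τ³=259/64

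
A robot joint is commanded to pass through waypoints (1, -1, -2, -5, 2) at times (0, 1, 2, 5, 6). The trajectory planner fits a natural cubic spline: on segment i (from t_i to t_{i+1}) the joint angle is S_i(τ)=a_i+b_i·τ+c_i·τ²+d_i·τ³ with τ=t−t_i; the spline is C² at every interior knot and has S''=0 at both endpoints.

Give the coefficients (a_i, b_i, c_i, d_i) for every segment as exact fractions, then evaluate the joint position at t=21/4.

  seg 0: a=1 b=-503/212 c=0 d=79/212
  seg 1: a=-1 b=-133/106 c=237/212 d=-183/212
  seg 2: a=-2 b=-341/212 c=-78/53 d=355/636
  seg 3: a=-5 b=491/106 c=753/212 d=-251/212
S(21/4) = -49367/13568

Δ: Δ0=-2, Δ1=-1, Δ2=-1, Δ3=7
row 1: diag=4, rhs=6; c'=1/4, d'=3/2
row 2: denom=8−1·1/4=31/4; d'=(0−1·3/2)/(31/4)=-6/31
row 3: denom=8−3·12/31=212/31; d'=(48−3·-6/31)/(212/31)=753/106
back: M3=753/106
back: M2=-6/31−12/31·753/106=-156/53
back: M1=3/2−1/4·-156/53=237/106
M: M0=0, M1=237/106, M2=-156/53, M3=753/106, M4=0
seg 0: a=1, c=M0/2=0, d=(M1−M0)/(6·1)=79/212, b=Δ0−h0·(2M0+M1)/6=-503/212
seg 1: a=-1, c=M1/2=237/212, d=(M2−M1)/(6·1)=-183/212, b=Δ1−h1·(2M1+M2)/6=-133/106
seg 2: a=-2, c=M2/2=-78/53, d=(M3−M2)/(6·3)=355/636, b=Δ2−h2·(2M2+M3)/6=-341/212
seg 3: a=-5, c=M3/2=753/212, d=(M4−M3)/(6·1)=-251/212, b=Δ3−h3·(2M3+M4)/6=491/106
t_q=21/4 → seg 3, τ=1/4; S=-5+491/106·τ+753/212·τ²+-251/212·τ³=-49367/13568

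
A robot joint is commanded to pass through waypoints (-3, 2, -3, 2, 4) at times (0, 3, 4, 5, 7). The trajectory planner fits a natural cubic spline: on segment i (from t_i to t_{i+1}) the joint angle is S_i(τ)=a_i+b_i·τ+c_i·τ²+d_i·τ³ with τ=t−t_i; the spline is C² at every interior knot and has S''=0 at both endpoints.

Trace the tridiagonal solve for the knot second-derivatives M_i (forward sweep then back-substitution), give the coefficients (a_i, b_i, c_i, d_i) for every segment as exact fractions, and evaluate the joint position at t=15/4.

  seg 0: a=-3 b=1423/267 c=0 d=-326/801
  seg 1: a=2 b=-1511/267 c=-326/89 d=1154/267
  seg 2: a=-3 b=-5/267 c=828/89 d=-1144/267
  seg 3: a=2 b=1531/267 c=-316/89 d=158/267
S(15/4) = -7067/2848

Δ: Δ0=5/3, Δ1=-5, Δ2=5, Δ3=1
row 1: diag=8, rhs=-40; c'=1/8, d'=-5
row 2: denom=4−1·1/8=31/8; d'=(60−1·-5)/(31/8)=520/31
row 3: denom=6−1·8/31=178/31; d'=(-24−1·520/31)/(178/31)=-632/89
back: M3=-632/89
back: M2=520/31−8/31·-632/89=1656/89
back: M1=-5−1/8·1656/89=-652/89
M: M0=0, M1=-652/89, M2=1656/89, M3=-632/89, M4=0
seg 0: a=-3, c=M0/2=0, d=(M1−M0)/(6·3)=-326/801, b=Δ0−h0·(2M0+M1)/6=1423/267
seg 1: a=2, c=M1/2=-326/89, d=(M2−M1)/(6·1)=1154/267, b=Δ1−h1·(2M1+M2)/6=-1511/267
seg 2: a=-3, c=M2/2=828/89, d=(M3−M2)/(6·1)=-1144/267, b=Δ2−h2·(2M2+M3)/6=-5/267
seg 3: a=2, c=M3/2=-316/89, d=(M4−M3)/(6·2)=158/267, b=Δ3−h3·(2M3+M4)/6=1531/267
t_q=15/4 → seg 1, τ=3/4; S=2+-1511/267·τ+-326/89·τ²+1154/267·τ³=-7067/2848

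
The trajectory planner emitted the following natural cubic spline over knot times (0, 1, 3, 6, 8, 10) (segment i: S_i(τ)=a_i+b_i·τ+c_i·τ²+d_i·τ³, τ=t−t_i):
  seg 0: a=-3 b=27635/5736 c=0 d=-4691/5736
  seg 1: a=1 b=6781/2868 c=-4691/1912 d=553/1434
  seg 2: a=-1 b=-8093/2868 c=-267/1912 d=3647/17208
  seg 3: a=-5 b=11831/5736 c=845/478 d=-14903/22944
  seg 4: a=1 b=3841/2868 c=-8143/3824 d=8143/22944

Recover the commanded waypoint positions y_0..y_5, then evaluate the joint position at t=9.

y_0 = S_0(0) = a_0 = -3
y_1 = S_1(0) = a_1 = 1
y_2 = S_2(0) = a_2 = -1
y_3 = S_3(0) = a_3 = -5
y_4 = S_4(0) = a_4 = 1
y_5 = S_4(2) = -2
t_q=9 is in segment 4 (τ=1); S_4(τ)=4319/7648

y_0=-3 y_1=1 y_2=-1 y_3=-5 y_4=1 y_5=-2
S(9) = 4319/7648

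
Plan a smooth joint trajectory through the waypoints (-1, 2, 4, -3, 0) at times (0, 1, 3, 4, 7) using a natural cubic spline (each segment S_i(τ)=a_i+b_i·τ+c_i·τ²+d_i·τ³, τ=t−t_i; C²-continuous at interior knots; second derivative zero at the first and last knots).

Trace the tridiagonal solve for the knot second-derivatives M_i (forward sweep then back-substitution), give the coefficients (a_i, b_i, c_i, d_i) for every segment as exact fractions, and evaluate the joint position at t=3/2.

  seg 0: a=-1 b=14/5 c=0 d=1/5
  seg 1: a=2 b=17/5 c=3/5 d=-9/10
  seg 2: a=4 b=-5 c=-24/5 d=14/5
  seg 3: a=-3 b=-31/5 c=18/5 d=-2/5
S(3/2) = 299/80

Δ: Δ0=3, Δ1=1, Δ2=-7, Δ3=1
row 1: diag=6, rhs=-12; c'=1/3, d'=-2
row 2: denom=6−2·1/3=16/3; d'=(-48−2·-2)/(16/3)=-33/4
row 3: denom=8−1·3/16=125/16; d'=(48−1·-33/4)/(125/16)=36/5
back: M3=36/5
back: M2=-33/4−3/16·36/5=-48/5
back: M1=-2−1/3·-48/5=6/5
M: M0=0, M1=6/5, M2=-48/5, M3=36/5, M4=0
seg 0: a=-1, c=M0/2=0, d=(M1−M0)/(6·1)=1/5, b=Δ0−h0·(2M0+M1)/6=14/5
seg 1: a=2, c=M1/2=3/5, d=(M2−M1)/(6·2)=-9/10, b=Δ1−h1·(2M1+M2)/6=17/5
seg 2: a=4, c=M2/2=-24/5, d=(M3−M2)/(6·1)=14/5, b=Δ2−h2·(2M2+M3)/6=-5
seg 3: a=-3, c=M3/2=18/5, d=(M4−M3)/(6·3)=-2/5, b=Δ3−h3·(2M3+M4)/6=-31/5
t_q=3/2 → seg 1, τ=1/2; S=2+17/5·τ+3/5·τ²+-9/10·τ³=299/80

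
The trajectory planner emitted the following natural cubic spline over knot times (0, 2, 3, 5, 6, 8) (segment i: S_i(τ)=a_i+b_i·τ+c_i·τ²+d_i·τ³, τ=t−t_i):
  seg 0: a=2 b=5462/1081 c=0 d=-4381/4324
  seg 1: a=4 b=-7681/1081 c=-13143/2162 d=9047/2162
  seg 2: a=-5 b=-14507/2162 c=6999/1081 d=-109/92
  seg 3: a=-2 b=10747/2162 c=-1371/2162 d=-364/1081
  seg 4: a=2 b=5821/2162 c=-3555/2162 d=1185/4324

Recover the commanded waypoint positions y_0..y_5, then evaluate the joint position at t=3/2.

y_0=2 y_1=4 y_2=-5 y_3=-2 y_4=2 y_5=3
S(3/2) = 213073/34592

y_0 = S_0(0) = a_0 = 2
y_1 = S_1(0) = a_1 = 4
y_2 = S_2(0) = a_2 = -5
y_3 = S_3(0) = a_3 = -2
y_4 = S_4(0) = a_4 = 2
y_5 = S_4(2) = 3
t_q=3/2 is in segment 0 (τ=3/2); S_0(τ)=213073/34592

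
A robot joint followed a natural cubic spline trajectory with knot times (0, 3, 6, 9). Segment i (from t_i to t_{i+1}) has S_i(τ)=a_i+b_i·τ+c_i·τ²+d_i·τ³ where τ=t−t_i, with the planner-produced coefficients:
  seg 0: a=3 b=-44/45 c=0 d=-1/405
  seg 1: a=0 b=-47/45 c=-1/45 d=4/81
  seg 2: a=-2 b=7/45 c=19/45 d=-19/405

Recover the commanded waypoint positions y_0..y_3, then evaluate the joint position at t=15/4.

y_0=3 y_1=0 y_2=-2 y_3=1
S(15/4) = -31/40

y_0 = S_0(0) = a_0 = 3
y_1 = S_1(0) = a_1 = 0
y_2 = S_2(0) = a_2 = -2
y_3 = S_2(3) = 1
t_q=15/4 is in segment 1 (τ=3/4); S_1(τ)=-31/40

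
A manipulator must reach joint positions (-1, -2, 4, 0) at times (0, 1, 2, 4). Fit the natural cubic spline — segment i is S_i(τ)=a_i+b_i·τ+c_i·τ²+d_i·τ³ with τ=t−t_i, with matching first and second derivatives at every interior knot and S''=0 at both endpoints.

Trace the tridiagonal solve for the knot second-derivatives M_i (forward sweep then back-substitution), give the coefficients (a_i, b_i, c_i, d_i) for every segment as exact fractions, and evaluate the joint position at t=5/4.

Δ: Δ0=-1, Δ1=6, Δ2=-2
row 1: diag=4, rhs=42; c'=1/4, d'=21/2
row 2: denom=6−1·1/4=23/4; d'=(-48−1·21/2)/(23/4)=-234/23
back: M2=-234/23
back: M1=21/2−1/4·-234/23=300/23
M: M0=0, M1=300/23, M2=-234/23, M3=0
seg 0: a=-1, c=M0/2=0, d=(M1−M0)/(6·1)=50/23, b=Δ0−h0·(2M0+M1)/6=-73/23
seg 1: a=-2, c=M1/2=150/23, d=(M2−M1)/(6·1)=-89/23, b=Δ1−h1·(2M1+M2)/6=77/23
seg 2: a=4, c=M2/2=-117/23, d=(M3−M2)/(6·2)=39/46, b=Δ2−h2·(2M2+M3)/6=110/23
t_q=5/4 → seg 1, τ=1/4; S=-2+77/23·τ+150/23·τ²+-89/23·τ³=-1201/1472

  seg 0: a=-1 b=-73/23 c=0 d=50/23
  seg 1: a=-2 b=77/23 c=150/23 d=-89/23
  seg 2: a=4 b=110/23 c=-117/23 d=39/46
S(5/4) = -1201/1472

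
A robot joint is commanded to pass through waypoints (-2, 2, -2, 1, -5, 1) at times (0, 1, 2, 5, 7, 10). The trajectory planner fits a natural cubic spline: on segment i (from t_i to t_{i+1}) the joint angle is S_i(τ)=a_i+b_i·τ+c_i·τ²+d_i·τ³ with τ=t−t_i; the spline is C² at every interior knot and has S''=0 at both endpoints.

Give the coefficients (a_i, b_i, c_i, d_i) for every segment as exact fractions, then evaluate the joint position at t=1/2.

Δ: Δ0=4, Δ1=-4, Δ2=1, Δ3=-3, Δ4=2
row 1: diag=4, rhs=-48; c'=1/4, d'=-12
row 2: denom=8−1·1/4=31/4; d'=(30−1·-12)/(31/4)=168/31
row 3: denom=10−3·12/31=274/31; d'=(-24−3·168/31)/(274/31)=-624/137
row 4: denom=10−2·31/137=1308/137; d'=(30−2·-624/137)/(1308/137)=893/218
back: M4=893/218
back: M3=-624/137−31/137·893/218=-1195/218
back: M2=168/31−12/31·-1195/218=822/109
back: M1=-12−1/4·822/109=-3027/218
M: M0=0, M1=-3027/218, M2=822/109, M3=-1195/218, M4=893/218, M5=0
seg 0: a=-2, c=M0/2=0, d=(M1−M0)/(6·1)=-1009/436, b=Δ0−h0·(2M0+M1)/6=2753/436
seg 1: a=2, c=M1/2=-3027/436, d=(M2−M1)/(6·1)=1557/436, b=Δ1−h1·(2M1+M2)/6=-137/218
seg 2: a=-2, c=M2/2=411/109, d=(M3−M2)/(6·3)=-2839/3924, b=Δ2−h2·(2M2+M3)/6=-1657/436
seg 3: a=1, c=M3/2=-1195/436, d=(M4−M3)/(6·2)=87/109, b=Δ3−h3·(2M3+M4)/6=-155/218
seg 4: a=-5, c=M4/2=893/436, d=(M5−M4)/(6·3)=-893/3924, b=Δ4−h4·(2M4+M5)/6=-457/218
t_q=1/2 → seg 0, τ=1/2; S=-2+2753/436·τ+0·τ²+-1009/436·τ³=3027/3488

  seg 0: a=-2 b=2753/436 c=0 d=-1009/436
  seg 1: a=2 b=-137/218 c=-3027/436 d=1557/436
  seg 2: a=-2 b=-1657/436 c=411/109 d=-2839/3924
  seg 3: a=1 b=-155/218 c=-1195/436 d=87/109
  seg 4: a=-5 b=-457/218 c=893/436 d=-893/3924
S(1/2) = 3027/3488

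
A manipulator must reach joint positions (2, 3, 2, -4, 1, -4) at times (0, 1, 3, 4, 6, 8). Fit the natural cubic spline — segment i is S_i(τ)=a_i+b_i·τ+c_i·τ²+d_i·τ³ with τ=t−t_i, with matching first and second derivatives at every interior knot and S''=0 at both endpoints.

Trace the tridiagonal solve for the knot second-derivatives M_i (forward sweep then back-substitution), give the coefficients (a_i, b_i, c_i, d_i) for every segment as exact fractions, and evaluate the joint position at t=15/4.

Δ: Δ0=1, Δ1=-1/2, Δ2=-6, Δ3=5/2, Δ4=-5/2
row 1: diag=6, rhs=-9; c'=1/3, d'=-3/2
row 2: denom=6−2·1/3=16/3; d'=(-33−2·-3/2)/(16/3)=-45/8
row 3: denom=6−1·3/16=93/16; d'=(51−1·-45/8)/(93/16)=302/31
row 4: denom=8−2·32/93=680/93; d'=(-30−2·302/31)/(680/93)=-2301/340
back: M4=-2301/340
back: M3=302/31−32/93·-2301/340=1026/85
back: M2=-45/8−3/16·1026/85=-1341/170
back: M1=-3/2−1/3·-1341/170=96/85
M: M0=0, M1=96/85, M2=-1341/170, M3=1026/85, M4=-2301/340, M5=0
seg 0: a=2, c=M0/2=0, d=(M1−M0)/(6·1)=16/85, b=Δ0−h0·(2M0+M1)/6=69/85
seg 1: a=3, c=M1/2=48/85, d=(M2−M1)/(6·2)=-511/680, b=Δ1−h1·(2M1+M2)/6=117/85
seg 2: a=2, c=M2/2=-1341/340, d=(M3−M2)/(6·1)=1131/340, b=Δ2−h2·(2M2+M3)/6=-183/34
seg 3: a=-4, c=M3/2=513/85, d=(M4−M3)/(6·2)=-427/272, b=Δ3−h3·(2M3+M4)/6=-1119/340
seg 4: a=1, c=M4/2=-2301/680, d=(M5−M4)/(6·2)=767/1360, b=Δ4−h4·(2M4+M5)/6=171/85
t_q=15/4 → seg 2, τ=3/4; S=2+-183/34·τ+-1341/340·τ²+1131/340·τ³=-62059/21760

  seg 0: a=2 b=69/85 c=0 d=16/85
  seg 1: a=3 b=117/85 c=48/85 d=-511/680
  seg 2: a=2 b=-183/34 c=-1341/340 d=1131/340
  seg 3: a=-4 b=-1119/340 c=513/85 d=-427/272
  seg 4: a=1 b=171/85 c=-2301/680 d=767/1360
S(15/4) = -62059/21760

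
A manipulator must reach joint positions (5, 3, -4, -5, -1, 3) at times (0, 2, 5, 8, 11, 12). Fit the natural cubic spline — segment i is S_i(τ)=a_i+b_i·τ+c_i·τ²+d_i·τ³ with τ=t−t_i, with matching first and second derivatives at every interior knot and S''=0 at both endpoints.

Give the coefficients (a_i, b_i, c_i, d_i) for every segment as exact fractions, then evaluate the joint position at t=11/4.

  seg 0: a=5 b=-1799/2979 c=0 d=-295/2979
  seg 1: a=3 b=-5339/2979 c=-590/993 d=3698/26811
  seg 2: a=-4 b=-4865/2979 c=1928/2979 d=-1912/26811
  seg 3: a=-5 b=967/2979 c=16/2979 d=2957/26811
  seg 4: a=-1 b=9934/2979 c=991/993 d=-991/2979
S(11/4) = 14615/10592

Δ: Δ0=-1, Δ1=-7/3, Δ2=-1/3, Δ3=4/3, Δ4=4
row 1: diag=10, rhs=-8; c'=3/10, d'=-4/5
row 2: denom=12−3·3/10=111/10; d'=(12−3·-4/5)/(111/10)=48/37
row 3: denom=12−3·10/37=414/37; d'=(10−3·48/37)/(414/37)=113/207
row 4: denom=8−3·37/138=331/46; d'=(16−3·113/207)/(331/46)=1982/993
back: M4=1982/993
back: M3=113/207−37/138·1982/993=32/2979
back: M2=48/37−10/37·32/2979=3856/2979
back: M1=-4/5−3/10·3856/2979=-1180/993
M: M0=0, M1=-1180/993, M2=3856/2979, M3=32/2979, M4=1982/993, M5=0
seg 0: a=5, c=M0/2=0, d=(M1−M0)/(6·2)=-295/2979, b=Δ0−h0·(2M0+M1)/6=-1799/2979
seg 1: a=3, c=M1/2=-590/993, d=(M2−M1)/(6·3)=3698/26811, b=Δ1−h1·(2M1+M2)/6=-5339/2979
seg 2: a=-4, c=M2/2=1928/2979, d=(M3−M2)/(6·3)=-1912/26811, b=Δ2−h2·(2M2+M3)/6=-4865/2979
seg 3: a=-5, c=M3/2=16/2979, d=(M4−M3)/(6·3)=2957/26811, b=Δ3−h3·(2M3+M4)/6=967/2979
seg 4: a=-1, c=M4/2=991/993, d=(M5−M4)/(6·1)=-991/2979, b=Δ4−h4·(2M4+M5)/6=9934/2979
t_q=11/4 → seg 1, τ=3/4; S=3+-5339/2979·τ+-590/993·τ²+3698/26811·τ³=14615/10592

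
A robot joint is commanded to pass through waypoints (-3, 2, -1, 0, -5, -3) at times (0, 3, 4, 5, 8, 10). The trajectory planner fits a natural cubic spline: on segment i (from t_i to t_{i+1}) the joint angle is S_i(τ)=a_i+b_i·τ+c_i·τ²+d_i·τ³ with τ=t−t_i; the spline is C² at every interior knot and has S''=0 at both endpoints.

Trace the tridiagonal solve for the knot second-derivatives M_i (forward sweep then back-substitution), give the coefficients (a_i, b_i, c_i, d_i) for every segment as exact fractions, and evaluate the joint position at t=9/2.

  seg 0: a=-3 b=8327/2121 c=0 d=-4792/19089
  seg 1: a=2 b=-6049/2121 c=-4792/2121 d=4478/2121
  seg 2: a=-1 b=-733/707 c=8642/2121 d=-4322/2121
  seg 3: a=0 b=2119/2121 c=-4324/2121 d=7318/19089
  seg 4: a=-5 b=-1871/2121 c=998/707 d=-499/2121
S(9/2) = -6401/8484

Δ: Δ0=5/3, Δ1=-3, Δ2=1, Δ3=-5/3, Δ4=1
row 1: diag=8, rhs=-28; c'=1/8, d'=-7/2
row 2: denom=4−1·1/8=31/8; d'=(24−1·-7/2)/(31/8)=220/31
row 3: denom=8−1·8/31=240/31; d'=(-16−1·220/31)/(240/31)=-179/60
row 4: denom=10−3·31/80=707/80; d'=(16−3·-179/60)/(707/80)=1996/707
back: M4=1996/707
back: M3=-179/60−31/80·1996/707=-8648/2121
back: M2=220/31−8/31·-8648/2121=17284/2121
back: M1=-7/2−1/8·17284/2121=-9584/2121
M: M0=0, M1=-9584/2121, M2=17284/2121, M3=-8648/2121, M4=1996/707, M5=0
seg 0: a=-3, c=M0/2=0, d=(M1−M0)/(6·3)=-4792/19089, b=Δ0−h0·(2M0+M1)/6=8327/2121
seg 1: a=2, c=M1/2=-4792/2121, d=(M2−M1)/(6·1)=4478/2121, b=Δ1−h1·(2M1+M2)/6=-6049/2121
seg 2: a=-1, c=M2/2=8642/2121, d=(M3−M2)/(6·1)=-4322/2121, b=Δ2−h2·(2M2+M3)/6=-733/707
seg 3: a=0, c=M3/2=-4324/2121, d=(M4−M3)/(6·3)=7318/19089, b=Δ3−h3·(2M3+M4)/6=2119/2121
seg 4: a=-5, c=M4/2=998/707, d=(M5−M4)/(6·2)=-499/2121, b=Δ4−h4·(2M4+M5)/6=-1871/2121
t_q=9/2 → seg 2, τ=1/2; S=-1+-733/707·τ+8642/2121·τ²+-4322/2121·τ³=-6401/8484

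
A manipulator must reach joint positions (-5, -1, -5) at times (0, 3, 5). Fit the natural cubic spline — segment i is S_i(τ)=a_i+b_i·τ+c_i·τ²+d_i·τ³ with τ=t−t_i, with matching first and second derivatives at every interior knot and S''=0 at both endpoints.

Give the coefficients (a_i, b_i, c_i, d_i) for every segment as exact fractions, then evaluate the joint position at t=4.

  seg 0: a=-5 b=7/3 c=0 d=-1/9
  seg 1: a=-1 b=-2/3 c=-1 d=1/6
S(4) = -5/2

Δ: Δ0=4/3, Δ1=-2
row 1: diag=10, rhs=-20; c'=1/5, d'=-2
back: M1=-2
M: M0=0, M1=-2, M2=0
seg 0: a=-5, c=M0/2=0, d=(M1−M0)/(6·3)=-1/9, b=Δ0−h0·(2M0+M1)/6=7/3
seg 1: a=-1, c=M1/2=-1, d=(M2−M1)/(6·2)=1/6, b=Δ1−h1·(2M1+M2)/6=-2/3
t_q=4 → seg 1, τ=1; S=-1+-2/3·τ+-1·τ²+1/6·τ³=-5/2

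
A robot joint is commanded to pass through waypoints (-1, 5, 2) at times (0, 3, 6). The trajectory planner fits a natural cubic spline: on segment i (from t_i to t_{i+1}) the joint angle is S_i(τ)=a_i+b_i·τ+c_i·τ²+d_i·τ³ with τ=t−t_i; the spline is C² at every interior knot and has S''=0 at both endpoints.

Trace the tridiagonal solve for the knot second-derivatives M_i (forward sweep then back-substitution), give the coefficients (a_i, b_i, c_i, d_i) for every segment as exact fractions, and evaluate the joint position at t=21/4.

Δ: Δ0=2, Δ1=-1
row 1: diag=12, rhs=-18; c'=1/4, d'=-3/2
back: M1=-3/2
M: M0=0, M1=-3/2, M2=0
seg 0: a=-1, c=M0/2=0, d=(M1−M0)/(6·3)=-1/12, b=Δ0−h0·(2M0+M1)/6=11/4
seg 1: a=5, c=M1/2=-3/4, d=(M2−M1)/(6·3)=1/12, b=Δ1−h1·(2M1+M2)/6=1/2
t_q=21/4 → seg 1, τ=9/4; S=5+1/2·τ+-3/4·τ²+1/12·τ³=839/256

  seg 0: a=-1 b=11/4 c=0 d=-1/12
  seg 1: a=5 b=1/2 c=-3/4 d=1/12
S(21/4) = 839/256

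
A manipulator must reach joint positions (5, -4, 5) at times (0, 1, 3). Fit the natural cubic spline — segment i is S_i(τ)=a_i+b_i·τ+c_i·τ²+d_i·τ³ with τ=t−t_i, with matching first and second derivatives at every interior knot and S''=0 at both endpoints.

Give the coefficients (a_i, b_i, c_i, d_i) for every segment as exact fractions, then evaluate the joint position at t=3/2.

  seg 0: a=5 b=-45/4 c=0 d=9/4
  seg 1: a=-4 b=-9/2 c=27/4 d=-9/8
S(3/2) = -301/64

Δ: Δ0=-9, Δ1=9/2
row 1: diag=6, rhs=81; c'=1/3, d'=27/2
back: M1=27/2
M: M0=0, M1=27/2, M2=0
seg 0: a=5, c=M0/2=0, d=(M1−M0)/(6·1)=9/4, b=Δ0−h0·(2M0+M1)/6=-45/4
seg 1: a=-4, c=M1/2=27/4, d=(M2−M1)/(6·2)=-9/8, b=Δ1−h1·(2M1+M2)/6=-9/2
t_q=3/2 → seg 1, τ=1/2; S=-4+-9/2·τ+27/4·τ²+-9/8·τ³=-301/64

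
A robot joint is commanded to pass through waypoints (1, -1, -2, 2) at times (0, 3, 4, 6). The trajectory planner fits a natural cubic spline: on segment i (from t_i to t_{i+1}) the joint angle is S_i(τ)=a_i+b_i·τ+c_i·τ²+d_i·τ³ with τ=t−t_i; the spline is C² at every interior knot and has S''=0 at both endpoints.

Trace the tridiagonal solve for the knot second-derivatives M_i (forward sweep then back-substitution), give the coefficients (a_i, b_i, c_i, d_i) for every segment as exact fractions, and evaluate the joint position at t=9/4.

  seg 0: a=1 b=-49/141 c=0 d=-5/141
  seg 1: a=-1 b=-184/141 c=-15/47 d=88/141
  seg 2: a=-2 b=-10/141 c=73/47 d=-73/282
S(9/4) = -559/3008

Δ: Δ0=-2/3, Δ1=-1, Δ2=2
row 1: diag=8, rhs=-2; c'=1/8, d'=-1/4
row 2: denom=6−1·1/8=47/8; d'=(18−1·-1/4)/(47/8)=146/47
back: M2=146/47
back: M1=-1/4−1/8·146/47=-30/47
M: M0=0, M1=-30/47, M2=146/47, M3=0
seg 0: a=1, c=M0/2=0, d=(M1−M0)/(6·3)=-5/141, b=Δ0−h0·(2M0+M1)/6=-49/141
seg 1: a=-1, c=M1/2=-15/47, d=(M2−M1)/(6·1)=88/141, b=Δ1−h1·(2M1+M2)/6=-184/141
seg 2: a=-2, c=M2/2=73/47, d=(M3−M2)/(6·2)=-73/282, b=Δ2−h2·(2M2+M3)/6=-10/141
t_q=9/4 → seg 0, τ=9/4; S=1+-49/141·τ+0·τ²+-5/141·τ³=-559/3008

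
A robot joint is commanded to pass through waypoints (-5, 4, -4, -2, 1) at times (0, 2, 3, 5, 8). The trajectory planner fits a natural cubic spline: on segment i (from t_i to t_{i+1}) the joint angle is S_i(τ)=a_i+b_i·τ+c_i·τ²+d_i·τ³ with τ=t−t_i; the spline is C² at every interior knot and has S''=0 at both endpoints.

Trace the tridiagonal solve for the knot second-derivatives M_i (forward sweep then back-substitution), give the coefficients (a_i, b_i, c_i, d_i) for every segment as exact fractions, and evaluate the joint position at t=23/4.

Δ: Δ0=9/2, Δ1=-8, Δ2=1, Δ3=1
row 1: diag=6, rhs=-75; c'=1/6, d'=-25/2
row 2: denom=6−1·1/6=35/6; d'=(54−1·-25/2)/(35/6)=57/5
row 3: denom=10−2·12/35=326/35; d'=(0−2·57/5)/(326/35)=-399/163
back: M3=-399/163
back: M2=57/5−12/35·-399/163=1995/163
back: M1=-25/2−1/6·1995/163=-2370/163
M: M0=0, M1=-2370/163, M2=1995/163, M3=-399/163, M4=0
seg 0: a=-5, c=M0/2=0, d=(M1−M0)/(6·2)=-395/326, b=Δ0−h0·(2M0+M1)/6=3047/326
seg 1: a=4, c=M1/2=-1185/163, d=(M2−M1)/(6·1)=1455/326, b=Δ1−h1·(2M1+M2)/6=-1693/326
seg 2: a=-4, c=M2/2=1995/326, d=(M3−M2)/(6·2)=-399/326, b=Δ2−h2·(2M2+M3)/6=-1034/163
seg 3: a=-2, c=M3/2=-399/326, d=(M4−M3)/(6·3)=133/978, b=Δ3−h3·(2M3+M4)/6=562/163
t_q=23/4 → seg 3, τ=3/4; S=-2+562/163·τ+-399/326·τ²+133/978·τ³=-943/20864

  seg 0: a=-5 b=3047/326 c=0 d=-395/326
  seg 1: a=4 b=-1693/326 c=-1185/163 d=1455/326
  seg 2: a=-4 b=-1034/163 c=1995/326 d=-399/326
  seg 3: a=-2 b=562/163 c=-399/326 d=133/978
S(23/4) = -943/20864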